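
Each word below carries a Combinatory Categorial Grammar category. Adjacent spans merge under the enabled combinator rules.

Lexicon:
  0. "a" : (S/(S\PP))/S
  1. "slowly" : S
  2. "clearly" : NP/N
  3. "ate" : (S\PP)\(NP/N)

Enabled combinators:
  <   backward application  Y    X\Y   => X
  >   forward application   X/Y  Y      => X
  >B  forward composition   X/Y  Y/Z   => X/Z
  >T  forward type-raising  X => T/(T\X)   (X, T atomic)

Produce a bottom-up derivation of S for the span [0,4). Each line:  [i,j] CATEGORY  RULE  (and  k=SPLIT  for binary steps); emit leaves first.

[0,4] S   >
  [0,2] S/(S\PP)   >
    [0,1] "a" : (S/(S\PP))/S
    [1,2] "slowly" : S
  [2,4] S\PP   <
    [2,3] "clearly" : NP/N
    [3,4] "ate" : (S\PP)\(NP/N)

[0,1] (S/(S\PP))/S  lex  "a"
[1,2] S  lex  "slowly"
[0,2] S/(S\PP)  >  k=1
[2,3] NP/N  lex  "clearly"
[3,4] (S\PP)\(NP/N)  lex  "ate"
[2,4] S\PP  <  k=3
[0,4] S  >  k=2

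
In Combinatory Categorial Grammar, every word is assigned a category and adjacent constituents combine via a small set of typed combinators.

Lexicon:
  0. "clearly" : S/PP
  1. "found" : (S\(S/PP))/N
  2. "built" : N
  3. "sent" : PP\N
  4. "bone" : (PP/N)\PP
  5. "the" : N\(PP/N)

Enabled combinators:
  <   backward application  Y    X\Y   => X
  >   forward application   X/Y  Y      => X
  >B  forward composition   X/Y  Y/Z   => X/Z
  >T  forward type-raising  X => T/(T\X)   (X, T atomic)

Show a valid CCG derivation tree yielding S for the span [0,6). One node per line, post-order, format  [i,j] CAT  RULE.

[0,1] S/PP  lex  "clearly"
[1,2] (S\(S/PP))/N  lex  "found"
[2,3] N  lex  "built"
[3,4] PP\N  lex  "sent"
[2,4] PP  <  k=3
[4,5] (PP/N)\PP  lex  "bone"
[2,5] PP/N  <  k=4
[5,6] N\(PP/N)  lex  "the"
[2,6] N  <  k=5
[1,6] S\(S/PP)  >  k=2
[0,6] S  <  k=1

[0,6] S   <
  [0,1] "clearly" : S/PP
  [1,6] S\(S/PP)   >
    [1,2] "found" : (S\(S/PP))/N
    [2,6] N   <
      [2,5] PP/N   <
        [2,4] PP   <
          [2,3] "built" : N
          [3,4] "sent" : PP\N
        [4,5] "bone" : (PP/N)\PP
      [5,6] "the" : N\(PP/N)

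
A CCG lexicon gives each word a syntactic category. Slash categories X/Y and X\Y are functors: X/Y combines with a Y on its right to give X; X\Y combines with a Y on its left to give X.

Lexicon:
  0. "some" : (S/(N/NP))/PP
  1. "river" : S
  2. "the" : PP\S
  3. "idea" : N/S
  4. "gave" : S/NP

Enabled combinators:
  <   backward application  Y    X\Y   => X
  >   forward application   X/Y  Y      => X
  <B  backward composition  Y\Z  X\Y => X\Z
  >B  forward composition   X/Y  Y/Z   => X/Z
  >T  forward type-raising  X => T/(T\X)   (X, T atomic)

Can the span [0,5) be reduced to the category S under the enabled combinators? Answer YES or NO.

[0,5] S   >
  [0,3] S/(N/NP)   >
    [0,1] "some" : (S/(N/NP))/PP
    [1,3] PP   <
      [1,2] "river" : S
      [2,3] "the" : PP\S
  [3,5] N/NP   >B
    [3,4] "idea" : N/S
    [4,5] "gave" : S/NP

YES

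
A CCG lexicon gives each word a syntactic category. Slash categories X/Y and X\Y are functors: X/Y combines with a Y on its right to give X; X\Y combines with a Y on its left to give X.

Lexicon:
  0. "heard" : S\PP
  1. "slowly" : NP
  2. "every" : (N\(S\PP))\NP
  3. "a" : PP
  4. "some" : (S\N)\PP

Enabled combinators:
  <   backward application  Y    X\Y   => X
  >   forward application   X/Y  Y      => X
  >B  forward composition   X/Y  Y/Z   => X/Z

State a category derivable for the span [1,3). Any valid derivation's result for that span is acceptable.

N\(S\PP)

[0,5] S   <
  [0,3] N   <
    [0,1] "heard" : S\PP
    [1,3] N\(S\PP)   <
      [1,2] "slowly" : NP
      [2,3] "every" : (N\(S\PP))\NP
  [3,5] S\N   <
    [3,4] "a" : PP
    [4,5] "some" : (S\N)\PP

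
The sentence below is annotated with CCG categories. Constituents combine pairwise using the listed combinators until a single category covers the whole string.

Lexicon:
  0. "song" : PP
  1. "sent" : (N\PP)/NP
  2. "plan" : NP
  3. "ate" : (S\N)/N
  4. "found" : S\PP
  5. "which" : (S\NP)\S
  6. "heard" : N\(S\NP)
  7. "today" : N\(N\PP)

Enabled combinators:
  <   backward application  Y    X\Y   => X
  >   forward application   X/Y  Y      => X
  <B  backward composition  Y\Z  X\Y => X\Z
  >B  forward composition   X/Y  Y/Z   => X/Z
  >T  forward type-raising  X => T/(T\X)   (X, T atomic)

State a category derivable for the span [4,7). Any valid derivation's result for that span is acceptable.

N\PP

[0,8] S   <
  [0,3] N   >
    [0,1] N/(N\PP)   >T
      [0,1] "song" : PP
    [1,3] N\PP   >
      [1,2] "sent" : (N\PP)/NP
      [2,3] "plan" : NP
  [3,8] S\N   >
    [3,4] "ate" : (S\N)/N
    [4,8] N   <
      [4,7] N\PP   <B
        [4,5] "found" : S\PP
        [5,7] N\S   <B
          [5,6] "which" : (S\NP)\S
          [6,7] "heard" : N\(S\NP)
      [7,8] "today" : N\(N\PP)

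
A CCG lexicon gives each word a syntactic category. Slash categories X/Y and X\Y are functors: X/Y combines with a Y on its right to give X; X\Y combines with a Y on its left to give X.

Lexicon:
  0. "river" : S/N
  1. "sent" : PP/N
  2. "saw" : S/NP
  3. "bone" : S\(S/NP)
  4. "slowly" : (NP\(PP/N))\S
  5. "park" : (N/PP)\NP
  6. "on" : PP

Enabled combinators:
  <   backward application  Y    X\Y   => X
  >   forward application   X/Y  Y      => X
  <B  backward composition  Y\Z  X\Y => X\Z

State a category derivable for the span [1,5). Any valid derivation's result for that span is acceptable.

[0,7] S   >
  [0,1] "river" : S/N
  [1,7] N   >
    [1,6] N/PP   <
      [1,5] NP   <
        [1,2] "sent" : PP/N
        [2,5] NP\(PP/N)   <
          [2,4] S   <
            [2,3] "saw" : S/NP
            [3,4] "bone" : S\(S/NP)
          [4,5] "slowly" : (NP\(PP/N))\S
      [5,6] "park" : (N/PP)\NP
    [6,7] "on" : PP

NP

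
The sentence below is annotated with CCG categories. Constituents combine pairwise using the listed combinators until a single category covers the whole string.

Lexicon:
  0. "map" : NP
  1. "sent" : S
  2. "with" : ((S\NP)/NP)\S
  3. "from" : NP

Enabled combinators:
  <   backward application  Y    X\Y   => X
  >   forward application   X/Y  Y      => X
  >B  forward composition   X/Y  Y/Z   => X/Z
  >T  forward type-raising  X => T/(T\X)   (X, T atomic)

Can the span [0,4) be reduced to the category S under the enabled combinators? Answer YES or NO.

[0,4] S   >
  [0,3] S/NP   >B
    [0,1] S/(S\NP)   >T
      [0,1] "map" : NP
    [1,3] (S\NP)/NP   <
      [1,2] "sent" : S
      [2,3] "with" : ((S\NP)/NP)\S
  [3,4] "from" : NP

YES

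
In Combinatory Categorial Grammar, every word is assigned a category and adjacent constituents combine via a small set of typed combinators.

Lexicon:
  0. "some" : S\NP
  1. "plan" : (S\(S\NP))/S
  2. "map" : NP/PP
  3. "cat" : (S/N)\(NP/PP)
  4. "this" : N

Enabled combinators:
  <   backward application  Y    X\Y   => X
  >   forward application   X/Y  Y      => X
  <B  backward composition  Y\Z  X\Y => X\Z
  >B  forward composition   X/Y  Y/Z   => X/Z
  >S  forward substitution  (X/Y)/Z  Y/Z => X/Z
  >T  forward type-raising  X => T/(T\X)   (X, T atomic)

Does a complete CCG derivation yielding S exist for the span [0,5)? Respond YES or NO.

[0,5] S   <
  [0,1] "some" : S\NP
  [1,5] S\(S\NP)   >
    [1,2] "plan" : (S\(S\NP))/S
    [2,5] S   >
      [2,4] S/N   <
        [2,3] "map" : NP/PP
        [3,4] "cat" : (S/N)\(NP/PP)
      [4,5] "this" : N

YES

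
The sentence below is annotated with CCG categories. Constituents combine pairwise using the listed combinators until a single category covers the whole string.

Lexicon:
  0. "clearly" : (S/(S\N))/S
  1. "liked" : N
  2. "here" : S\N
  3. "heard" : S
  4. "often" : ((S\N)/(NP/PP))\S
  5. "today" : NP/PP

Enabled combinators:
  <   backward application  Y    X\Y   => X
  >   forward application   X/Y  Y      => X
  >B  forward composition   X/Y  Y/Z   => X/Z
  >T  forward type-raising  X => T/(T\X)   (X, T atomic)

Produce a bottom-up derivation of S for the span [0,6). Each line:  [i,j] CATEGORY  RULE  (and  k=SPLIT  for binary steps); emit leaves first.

[0,1] (S/(S\N))/S  lex  "clearly"
[1,2] N  lex  "liked"
[1,2] S/(S\N)  >T
[2,3] S\N  lex  "here"
[1,3] S  >  k=2
[0,3] S/(S\N)  >  k=1
[3,4] S  lex  "heard"
[4,5] ((S\N)/(NP/PP))\S  lex  "often"
[3,5] (S\N)/(NP/PP)  <  k=4
[5,6] NP/PP  lex  "today"
[3,6] S\N  >  k=5
[0,6] S  >  k=3

[0,6] S   >
  [0,3] S/(S\N)   >
    [0,1] "clearly" : (S/(S\N))/S
    [1,3] S   >
      [1,2] S/(S\N)   >T
        [1,2] "liked" : N
      [2,3] "here" : S\N
  [3,6] S\N   >
    [3,5] (S\N)/(NP/PP)   <
      [3,4] "heard" : S
      [4,5] "often" : ((S\N)/(NP/PP))\S
    [5,6] "today" : NP/PP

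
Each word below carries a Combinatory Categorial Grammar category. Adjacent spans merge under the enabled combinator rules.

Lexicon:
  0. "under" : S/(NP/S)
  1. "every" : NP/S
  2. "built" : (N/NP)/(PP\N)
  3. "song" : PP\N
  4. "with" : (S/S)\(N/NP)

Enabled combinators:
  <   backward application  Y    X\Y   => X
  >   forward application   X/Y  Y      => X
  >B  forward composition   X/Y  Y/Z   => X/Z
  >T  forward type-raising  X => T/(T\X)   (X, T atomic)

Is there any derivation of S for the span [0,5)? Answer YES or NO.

YES

[0,5] S   >
  [0,1] "under" : S/(NP/S)
  [1,5] NP/S   >B
    [1,2] "every" : NP/S
    [2,5] S/S   <
      [2,4] N/NP   >
        [2,3] "built" : (N/NP)/(PP\N)
        [3,4] "song" : PP\N
      [4,5] "with" : (S/S)\(N/NP)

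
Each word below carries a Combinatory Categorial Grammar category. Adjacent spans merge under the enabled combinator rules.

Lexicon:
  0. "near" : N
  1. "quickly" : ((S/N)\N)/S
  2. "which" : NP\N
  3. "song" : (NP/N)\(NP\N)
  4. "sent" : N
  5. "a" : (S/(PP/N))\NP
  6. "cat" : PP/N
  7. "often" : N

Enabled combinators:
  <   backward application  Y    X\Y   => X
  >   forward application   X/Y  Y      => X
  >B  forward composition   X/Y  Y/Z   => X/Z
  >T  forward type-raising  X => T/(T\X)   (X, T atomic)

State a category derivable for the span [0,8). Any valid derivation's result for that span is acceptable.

[0,8] S   >
  [0,7] S/N   <
    [0,1] "near" : N
    [1,7] (S/N)\N   >
      [1,2] "quickly" : ((S/N)\N)/S
      [2,7] S   >
        [2,6] S/(PP/N)   <
          [2,5] NP   >
            [2,4] NP/N   <
              [2,3] "which" : NP\N
              [3,4] "song" : (NP/N)\(NP\N)
            [4,5] "sent" : N
          [5,6] "a" : (S/(PP/N))\NP
        [6,7] "cat" : PP/N
  [7,8] "often" : N

S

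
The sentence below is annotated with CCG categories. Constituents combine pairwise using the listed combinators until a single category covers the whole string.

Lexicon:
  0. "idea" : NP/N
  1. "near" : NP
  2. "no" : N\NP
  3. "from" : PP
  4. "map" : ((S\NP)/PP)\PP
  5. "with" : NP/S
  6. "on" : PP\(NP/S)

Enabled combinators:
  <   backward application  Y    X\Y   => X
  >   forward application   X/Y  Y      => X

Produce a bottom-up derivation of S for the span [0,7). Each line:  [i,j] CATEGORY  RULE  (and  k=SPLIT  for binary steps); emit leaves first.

[0,1] NP/N  lex  "idea"
[1,2] NP  lex  "near"
[2,3] N\NP  lex  "no"
[1,3] N  <  k=2
[0,3] NP  >  k=1
[3,4] PP  lex  "from"
[4,5] ((S\NP)/PP)\PP  lex  "map"
[3,5] (S\NP)/PP  <  k=4
[5,6] NP/S  lex  "with"
[6,7] PP\(NP/S)  lex  "on"
[5,7] PP  <  k=6
[3,7] S\NP  >  k=5
[0,7] S  <  k=3

[0,7] S   <
  [0,3] NP   >
    [0,1] "idea" : NP/N
    [1,3] N   <
      [1,2] "near" : NP
      [2,3] "no" : N\NP
  [3,7] S\NP   >
    [3,5] (S\NP)/PP   <
      [3,4] "from" : PP
      [4,5] "map" : ((S\NP)/PP)\PP
    [5,7] PP   <
      [5,6] "with" : NP/S
      [6,7] "on" : PP\(NP/S)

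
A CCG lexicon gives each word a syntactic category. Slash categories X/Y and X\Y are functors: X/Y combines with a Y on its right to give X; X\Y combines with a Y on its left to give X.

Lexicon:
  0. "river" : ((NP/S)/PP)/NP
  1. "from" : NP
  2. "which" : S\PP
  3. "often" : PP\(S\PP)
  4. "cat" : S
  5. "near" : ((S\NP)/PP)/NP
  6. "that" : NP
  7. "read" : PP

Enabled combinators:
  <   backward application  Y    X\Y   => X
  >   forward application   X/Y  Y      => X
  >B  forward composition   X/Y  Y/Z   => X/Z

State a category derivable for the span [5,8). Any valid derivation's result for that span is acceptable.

[0,8] S   <
  [0,5] NP   >
    [0,4] NP/S   >
      [0,2] (NP/S)/PP   >
        [0,1] "river" : ((NP/S)/PP)/NP
        [1,2] "from" : NP
      [2,4] PP   <
        [2,3] "which" : S\PP
        [3,4] "often" : PP\(S\PP)
    [4,5] "cat" : S
  [5,8] S\NP   >
    [5,7] (S\NP)/PP   >
      [5,6] "near" : ((S\NP)/PP)/NP
      [6,7] "that" : NP
    [7,8] "read" : PP

S\NP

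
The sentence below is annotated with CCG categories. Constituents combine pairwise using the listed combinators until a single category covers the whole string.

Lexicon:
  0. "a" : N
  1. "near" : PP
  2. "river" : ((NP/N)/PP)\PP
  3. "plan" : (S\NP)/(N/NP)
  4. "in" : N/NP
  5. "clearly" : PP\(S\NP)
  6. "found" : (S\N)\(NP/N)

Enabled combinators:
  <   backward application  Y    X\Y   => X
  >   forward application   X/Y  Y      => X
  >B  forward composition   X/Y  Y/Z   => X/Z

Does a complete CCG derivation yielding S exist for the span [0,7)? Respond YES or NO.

YES

[0,7] S   <
  [0,1] "a" : N
  [1,7] S\N   <
    [1,6] NP/N   >
      [1,3] (NP/N)/PP   <
        [1,2] "near" : PP
        [2,3] "river" : ((NP/N)/PP)\PP
      [3,6] PP   <
        [3,5] S\NP   >
          [3,4] "plan" : (S\NP)/(N/NP)
          [4,5] "in" : N/NP
        [5,6] "clearly" : PP\(S\NP)
    [6,7] "found" : (S\N)\(NP/N)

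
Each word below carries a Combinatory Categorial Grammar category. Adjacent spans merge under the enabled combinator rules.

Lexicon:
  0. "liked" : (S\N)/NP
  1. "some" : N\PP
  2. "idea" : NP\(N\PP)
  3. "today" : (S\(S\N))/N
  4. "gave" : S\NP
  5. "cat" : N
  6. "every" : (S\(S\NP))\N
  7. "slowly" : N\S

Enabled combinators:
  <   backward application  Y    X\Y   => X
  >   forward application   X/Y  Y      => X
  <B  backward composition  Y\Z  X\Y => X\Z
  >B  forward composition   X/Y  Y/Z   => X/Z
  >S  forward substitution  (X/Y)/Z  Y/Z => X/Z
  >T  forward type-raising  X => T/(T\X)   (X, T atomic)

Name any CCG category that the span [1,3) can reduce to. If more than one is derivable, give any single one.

NP

[0,8] S   <
  [0,3] S\N   >
    [0,1] "liked" : (S\N)/NP
    [1,3] NP   <
      [1,2] "some" : N\PP
      [2,3] "idea" : NP\(N\PP)
  [3,8] S\(S\N)   >
    [3,4] "today" : (S\(S\N))/N
    [4,8] N   <
      [4,7] S   <
        [4,5] "gave" : S\NP
        [5,7] S\(S\NP)   <
          [5,6] "cat" : N
          [6,7] "every" : (S\(S\NP))\N
      [7,8] "slowly" : N\S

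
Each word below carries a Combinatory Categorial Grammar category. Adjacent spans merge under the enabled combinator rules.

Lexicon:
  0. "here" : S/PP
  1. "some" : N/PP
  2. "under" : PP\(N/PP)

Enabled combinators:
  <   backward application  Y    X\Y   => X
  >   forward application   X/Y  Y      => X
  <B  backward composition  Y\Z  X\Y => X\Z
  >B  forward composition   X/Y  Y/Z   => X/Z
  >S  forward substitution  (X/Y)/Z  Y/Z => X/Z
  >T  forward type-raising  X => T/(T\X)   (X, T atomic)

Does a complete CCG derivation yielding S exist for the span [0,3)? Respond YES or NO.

[0,3] S   >
  [0,1] "here" : S/PP
  [1,3] PP   <
    [1,2] "some" : N/PP
    [2,3] "under" : PP\(N/PP)

YES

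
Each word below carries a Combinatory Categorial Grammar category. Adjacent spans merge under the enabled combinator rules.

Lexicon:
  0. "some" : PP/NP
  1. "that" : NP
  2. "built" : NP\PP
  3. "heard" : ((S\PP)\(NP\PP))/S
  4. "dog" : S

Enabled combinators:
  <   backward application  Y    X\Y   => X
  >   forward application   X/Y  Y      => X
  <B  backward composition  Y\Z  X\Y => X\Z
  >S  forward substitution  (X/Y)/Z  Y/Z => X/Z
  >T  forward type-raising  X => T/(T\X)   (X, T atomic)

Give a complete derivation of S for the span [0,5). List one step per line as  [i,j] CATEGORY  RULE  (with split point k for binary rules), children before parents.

[0,1] PP/NP  lex  "some"
[1,2] NP  lex  "that"
[0,2] PP  >  k=1
[2,3] NP\PP  lex  "built"
[3,4] ((S\PP)\(NP\PP))/S  lex  "heard"
[4,5] S  lex  "dog"
[3,5] (S\PP)\(NP\PP)  >  k=4
[2,5] S\PP  <  k=3
[0,5] S  <  k=2

[0,5] S   <
  [0,2] PP   >
    [0,1] "some" : PP/NP
    [1,2] "that" : NP
  [2,5] S\PP   <
    [2,3] "built" : NP\PP
    [3,5] (S\PP)\(NP\PP)   >
      [3,4] "heard" : ((S\PP)\(NP\PP))/S
      [4,5] "dog" : S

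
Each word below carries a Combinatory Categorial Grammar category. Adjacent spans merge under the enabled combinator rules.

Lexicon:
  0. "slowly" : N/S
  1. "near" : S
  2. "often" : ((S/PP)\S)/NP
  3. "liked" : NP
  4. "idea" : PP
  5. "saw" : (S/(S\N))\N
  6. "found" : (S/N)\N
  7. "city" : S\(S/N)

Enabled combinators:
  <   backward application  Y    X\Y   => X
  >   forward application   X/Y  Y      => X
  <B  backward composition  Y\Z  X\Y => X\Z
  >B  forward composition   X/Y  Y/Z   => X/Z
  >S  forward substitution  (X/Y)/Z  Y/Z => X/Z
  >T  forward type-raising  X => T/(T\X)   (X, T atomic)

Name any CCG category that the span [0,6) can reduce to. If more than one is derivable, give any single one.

S/(S\N)

[0,8] S   >
  [0,6] S/(S\N)   <
    [0,5] N   >
      [0,1] "slowly" : N/S
      [1,5] S   >
        [1,4] S/PP   <
          [1,2] "near" : S
          [2,4] (S/PP)\S   >
            [2,3] "often" : ((S/PP)\S)/NP
            [3,4] "liked" : NP
        [4,5] "idea" : PP
    [5,6] "saw" : (S/(S\N))\N
  [6,8] S\N   <B
    [6,7] "found" : (S/N)\N
    [7,8] "city" : S\(S/N)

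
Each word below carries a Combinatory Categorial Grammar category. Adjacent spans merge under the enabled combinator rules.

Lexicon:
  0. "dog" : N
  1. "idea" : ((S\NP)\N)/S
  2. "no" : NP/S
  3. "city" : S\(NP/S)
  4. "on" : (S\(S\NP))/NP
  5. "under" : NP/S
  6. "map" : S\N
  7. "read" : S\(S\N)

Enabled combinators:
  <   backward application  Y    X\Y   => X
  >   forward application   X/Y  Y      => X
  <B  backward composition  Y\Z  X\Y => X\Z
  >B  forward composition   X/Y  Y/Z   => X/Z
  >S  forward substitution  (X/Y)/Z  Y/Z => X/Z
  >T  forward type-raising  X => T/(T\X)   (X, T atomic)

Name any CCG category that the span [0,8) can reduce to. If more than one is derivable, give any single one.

[0,8] S   <
  [0,4] S\NP   <
    [0,1] "dog" : N
    [1,4] (S\NP)\N   >
      [1,2] "idea" : ((S\NP)\N)/S
      [2,4] S   <
        [2,3] "no" : NP/S
        [3,4] "city" : S\(NP/S)
  [4,8] S\(S\NP)   >
    [4,5] "on" : (S\(S\NP))/NP
    [5,8] NP   >
      [5,6] "under" : NP/S
      [6,8] S   <
        [6,7] "map" : S\N
        [7,8] "read" : S\(S\N)

S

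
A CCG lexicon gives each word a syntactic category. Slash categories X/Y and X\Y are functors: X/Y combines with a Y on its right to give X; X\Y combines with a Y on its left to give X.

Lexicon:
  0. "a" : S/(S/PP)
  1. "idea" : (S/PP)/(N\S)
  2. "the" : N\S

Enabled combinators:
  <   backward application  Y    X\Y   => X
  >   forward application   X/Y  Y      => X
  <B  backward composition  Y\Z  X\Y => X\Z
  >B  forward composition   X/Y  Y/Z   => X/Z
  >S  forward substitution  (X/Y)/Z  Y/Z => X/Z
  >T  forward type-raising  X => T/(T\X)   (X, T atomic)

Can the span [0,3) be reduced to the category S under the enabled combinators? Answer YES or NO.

YES

[0,3] S   >
  [0,1] "a" : S/(S/PP)
  [1,3] S/PP   >
    [1,2] "idea" : (S/PP)/(N\S)
    [2,3] "the" : N\S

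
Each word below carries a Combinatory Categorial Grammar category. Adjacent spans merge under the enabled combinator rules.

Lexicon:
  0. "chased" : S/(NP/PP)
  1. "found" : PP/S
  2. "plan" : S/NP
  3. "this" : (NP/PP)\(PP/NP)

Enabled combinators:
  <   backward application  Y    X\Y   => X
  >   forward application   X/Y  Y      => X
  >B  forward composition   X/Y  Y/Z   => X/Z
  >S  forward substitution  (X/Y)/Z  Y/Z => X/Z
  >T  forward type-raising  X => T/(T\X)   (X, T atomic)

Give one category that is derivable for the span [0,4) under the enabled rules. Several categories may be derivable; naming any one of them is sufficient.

S

[0,4] S   >
  [0,1] "chased" : S/(NP/PP)
  [1,4] NP/PP   <
    [1,3] PP/NP   >B
      [1,2] "found" : PP/S
      [2,3] "plan" : S/NP
    [3,4] "this" : (NP/PP)\(PP/NP)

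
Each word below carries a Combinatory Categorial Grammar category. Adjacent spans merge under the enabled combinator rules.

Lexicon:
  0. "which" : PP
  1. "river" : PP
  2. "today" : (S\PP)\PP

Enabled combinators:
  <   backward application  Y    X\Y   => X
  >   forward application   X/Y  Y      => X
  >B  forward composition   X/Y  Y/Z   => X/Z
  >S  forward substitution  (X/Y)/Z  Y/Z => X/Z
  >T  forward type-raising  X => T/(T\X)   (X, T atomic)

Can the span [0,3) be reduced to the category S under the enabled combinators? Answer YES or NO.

[0,3] S   >
  [0,1] S/(S\PP)   >T
    [0,1] "which" : PP
  [1,3] S\PP   <
    [1,2] "river" : PP
    [2,3] "today" : (S\PP)\PP

YES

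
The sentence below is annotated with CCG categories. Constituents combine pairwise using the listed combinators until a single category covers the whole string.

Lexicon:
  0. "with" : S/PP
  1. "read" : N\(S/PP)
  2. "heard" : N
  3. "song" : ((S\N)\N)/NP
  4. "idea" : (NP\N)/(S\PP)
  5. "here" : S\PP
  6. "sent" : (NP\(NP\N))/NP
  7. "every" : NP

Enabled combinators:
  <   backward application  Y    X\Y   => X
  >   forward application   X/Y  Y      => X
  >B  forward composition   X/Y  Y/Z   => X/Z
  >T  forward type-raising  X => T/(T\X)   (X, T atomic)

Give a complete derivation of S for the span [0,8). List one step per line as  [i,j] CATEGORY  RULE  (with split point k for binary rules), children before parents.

[0,8] S   <
  [0,2] N   <
    [0,1] "with" : S/PP
    [1,2] "read" : N\(S/PP)
  [2,8] S\N   <
    [2,3] "heard" : N
    [3,8] (S\N)\N   >
      [3,4] "song" : ((S\N)\N)/NP
      [4,8] NP   <
        [4,6] NP\N   >
          [4,5] "idea" : (NP\N)/(S\PP)
          [5,6] "here" : S\PP
        [6,8] NP\(NP\N)   >
          [6,7] "sent" : (NP\(NP\N))/NP
          [7,8] "every" : NP

[0,1] S/PP  lex  "with"
[1,2] N\(S/PP)  lex  "read"
[0,2] N  <  k=1
[2,3] N  lex  "heard"
[3,4] ((S\N)\N)/NP  lex  "song"
[4,5] (NP\N)/(S\PP)  lex  "idea"
[5,6] S\PP  lex  "here"
[4,6] NP\N  >  k=5
[6,7] (NP\(NP\N))/NP  lex  "sent"
[7,8] NP  lex  "every"
[6,8] NP\(NP\N)  >  k=7
[4,8] NP  <  k=6
[3,8] (S\N)\N  >  k=4
[2,8] S\N  <  k=3
[0,8] S  <  k=2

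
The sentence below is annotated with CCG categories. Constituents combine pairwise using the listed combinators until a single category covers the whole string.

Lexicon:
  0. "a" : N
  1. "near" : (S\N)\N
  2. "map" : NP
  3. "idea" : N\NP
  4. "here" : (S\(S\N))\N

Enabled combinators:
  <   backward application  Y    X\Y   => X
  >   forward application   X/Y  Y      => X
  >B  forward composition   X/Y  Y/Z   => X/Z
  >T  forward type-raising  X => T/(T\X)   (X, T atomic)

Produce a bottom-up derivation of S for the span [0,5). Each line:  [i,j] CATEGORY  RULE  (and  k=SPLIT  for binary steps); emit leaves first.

[0,5] S   <
  [0,2] S\N   <
    [0,1] "a" : N
    [1,2] "near" : (S\N)\N
  [2,5] S\(S\N)   <
    [2,4] N   >
      [2,3] N/(N\NP)   >T
        [2,3] "map" : NP
      [3,4] "idea" : N\NP
    [4,5] "here" : (S\(S\N))\N

[0,1] N  lex  "a"
[1,2] (S\N)\N  lex  "near"
[0,2] S\N  <  k=1
[2,3] NP  lex  "map"
[2,3] N/(N\NP)  >T
[3,4] N\NP  lex  "idea"
[2,4] N  >  k=3
[4,5] (S\(S\N))\N  lex  "here"
[2,5] S\(S\N)  <  k=4
[0,5] S  <  k=2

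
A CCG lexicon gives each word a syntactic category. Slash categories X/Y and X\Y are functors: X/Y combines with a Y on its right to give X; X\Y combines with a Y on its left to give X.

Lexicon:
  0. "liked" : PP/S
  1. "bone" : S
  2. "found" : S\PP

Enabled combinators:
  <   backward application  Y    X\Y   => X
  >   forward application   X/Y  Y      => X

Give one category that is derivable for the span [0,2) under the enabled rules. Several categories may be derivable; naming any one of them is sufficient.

[0,3] S   <
  [0,2] PP   >
    [0,1] "liked" : PP/S
    [1,2] "bone" : S
  [2,3] "found" : S\PP

PP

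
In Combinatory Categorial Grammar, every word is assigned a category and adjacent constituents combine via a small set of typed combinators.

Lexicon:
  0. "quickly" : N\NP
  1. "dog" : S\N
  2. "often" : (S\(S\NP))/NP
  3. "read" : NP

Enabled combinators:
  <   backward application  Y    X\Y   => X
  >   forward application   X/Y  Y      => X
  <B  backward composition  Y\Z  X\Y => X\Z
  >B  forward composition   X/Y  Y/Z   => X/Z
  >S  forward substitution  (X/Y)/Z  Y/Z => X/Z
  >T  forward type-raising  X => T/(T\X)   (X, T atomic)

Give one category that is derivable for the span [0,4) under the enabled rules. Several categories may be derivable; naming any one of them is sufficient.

S

[0,4] S   <
  [0,2] S\NP   <B
    [0,1] "quickly" : N\NP
    [1,2] "dog" : S\N
  [2,4] S\(S\NP)   >
    [2,3] "often" : (S\(S\NP))/NP
    [3,4] "read" : NP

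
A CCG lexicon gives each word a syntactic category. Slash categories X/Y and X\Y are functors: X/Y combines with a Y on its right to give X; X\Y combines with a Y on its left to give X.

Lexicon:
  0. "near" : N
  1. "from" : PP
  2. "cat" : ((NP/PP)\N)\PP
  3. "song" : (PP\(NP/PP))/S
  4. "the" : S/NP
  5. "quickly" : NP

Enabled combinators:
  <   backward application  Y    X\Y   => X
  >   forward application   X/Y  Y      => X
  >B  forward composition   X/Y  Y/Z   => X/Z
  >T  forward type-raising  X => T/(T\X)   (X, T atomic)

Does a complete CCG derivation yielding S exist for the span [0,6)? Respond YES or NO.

NO

N PP ((NP/PP)\N)\PP (PP\(NP/PP))/S S/NP NP
CKY chart[0,6] = {N/(N\PP), NP/(NP\PP), PP, PP/(PP\PP), S/(S\PP)}; S ∉ chart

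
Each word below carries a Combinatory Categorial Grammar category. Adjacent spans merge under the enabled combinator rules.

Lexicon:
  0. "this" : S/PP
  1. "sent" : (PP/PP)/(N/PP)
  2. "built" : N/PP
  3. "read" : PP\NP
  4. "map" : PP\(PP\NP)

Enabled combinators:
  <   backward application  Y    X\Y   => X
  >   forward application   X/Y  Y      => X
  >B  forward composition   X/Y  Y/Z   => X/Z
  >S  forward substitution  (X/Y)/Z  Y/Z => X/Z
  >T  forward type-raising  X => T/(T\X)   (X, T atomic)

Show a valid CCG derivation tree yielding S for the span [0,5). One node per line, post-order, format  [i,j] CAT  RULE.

[0,5] S   >
  [0,3] S/PP   >B
    [0,1] "this" : S/PP
    [1,3] PP/PP   >
      [1,2] "sent" : (PP/PP)/(N/PP)
      [2,3] "built" : N/PP
  [3,5] PP   <
    [3,4] "read" : PP\NP
    [4,5] "map" : PP\(PP\NP)

[0,1] S/PP  lex  "this"
[1,2] (PP/PP)/(N/PP)  lex  "sent"
[2,3] N/PP  lex  "built"
[1,3] PP/PP  >  k=2
[0,3] S/PP  >B  k=1
[3,4] PP\NP  lex  "read"
[4,5] PP\(PP\NP)  lex  "map"
[3,5] PP  <  k=4
[0,5] S  >  k=3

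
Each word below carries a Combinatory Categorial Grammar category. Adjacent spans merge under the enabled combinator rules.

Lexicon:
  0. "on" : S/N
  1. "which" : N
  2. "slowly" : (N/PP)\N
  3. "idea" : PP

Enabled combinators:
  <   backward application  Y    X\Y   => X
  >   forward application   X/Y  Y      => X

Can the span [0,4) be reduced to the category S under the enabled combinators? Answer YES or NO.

[0,4] S   >
  [0,1] "on" : S/N
  [1,4] N   >
    [1,3] N/PP   <
      [1,2] "which" : N
      [2,3] "slowly" : (N/PP)\N
    [3,4] "idea" : PP

YES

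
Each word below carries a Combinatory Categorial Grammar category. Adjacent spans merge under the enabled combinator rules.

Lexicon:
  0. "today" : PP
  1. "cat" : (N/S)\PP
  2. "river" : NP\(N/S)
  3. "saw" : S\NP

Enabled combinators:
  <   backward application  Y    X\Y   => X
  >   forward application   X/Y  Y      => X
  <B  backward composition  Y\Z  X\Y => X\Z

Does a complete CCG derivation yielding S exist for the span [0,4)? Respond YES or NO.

[0,4] S   <
  [0,3] NP   <
    [0,1] "today" : PP
    [1,3] NP\PP   <B
      [1,2] "cat" : (N/S)\PP
      [2,3] "river" : NP\(N/S)
  [3,4] "saw" : S\NP

YES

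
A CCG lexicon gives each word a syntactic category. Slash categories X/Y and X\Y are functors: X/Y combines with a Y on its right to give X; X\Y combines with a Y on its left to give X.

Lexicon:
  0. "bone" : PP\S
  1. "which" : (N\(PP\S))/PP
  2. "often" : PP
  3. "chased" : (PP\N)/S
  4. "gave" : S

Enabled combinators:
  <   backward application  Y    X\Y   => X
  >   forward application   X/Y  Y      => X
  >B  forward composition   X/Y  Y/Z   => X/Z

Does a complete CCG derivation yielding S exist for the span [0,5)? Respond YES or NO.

NO

PP\S (N\(PP\S))/PP PP (PP\N)/S S
CKY chart[0,5] = {PP}; S ∉ chart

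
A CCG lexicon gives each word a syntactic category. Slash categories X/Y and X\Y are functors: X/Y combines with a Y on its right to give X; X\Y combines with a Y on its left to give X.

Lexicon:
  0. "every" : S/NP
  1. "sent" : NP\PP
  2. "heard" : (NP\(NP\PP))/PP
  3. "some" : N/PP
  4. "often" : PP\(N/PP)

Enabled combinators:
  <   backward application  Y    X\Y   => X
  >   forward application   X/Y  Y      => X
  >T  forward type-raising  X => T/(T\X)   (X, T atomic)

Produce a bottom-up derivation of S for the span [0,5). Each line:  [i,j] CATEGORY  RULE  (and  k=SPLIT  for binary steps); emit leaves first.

[0,5] S   >
  [0,1] "every" : S/NP
  [1,5] NP   <
    [1,2] "sent" : NP\PP
    [2,5] NP\(NP\PP)   >
      [2,3] "heard" : (NP\(NP\PP))/PP
      [3,5] PP   <
        [3,4] "some" : N/PP
        [4,5] "often" : PP\(N/PP)

[0,1] S/NP  lex  "every"
[1,2] NP\PP  lex  "sent"
[2,3] (NP\(NP\PP))/PP  lex  "heard"
[3,4] N/PP  lex  "some"
[4,5] PP\(N/PP)  lex  "often"
[3,5] PP  <  k=4
[2,5] NP\(NP\PP)  >  k=3
[1,5] NP  <  k=2
[0,5] S  >  k=1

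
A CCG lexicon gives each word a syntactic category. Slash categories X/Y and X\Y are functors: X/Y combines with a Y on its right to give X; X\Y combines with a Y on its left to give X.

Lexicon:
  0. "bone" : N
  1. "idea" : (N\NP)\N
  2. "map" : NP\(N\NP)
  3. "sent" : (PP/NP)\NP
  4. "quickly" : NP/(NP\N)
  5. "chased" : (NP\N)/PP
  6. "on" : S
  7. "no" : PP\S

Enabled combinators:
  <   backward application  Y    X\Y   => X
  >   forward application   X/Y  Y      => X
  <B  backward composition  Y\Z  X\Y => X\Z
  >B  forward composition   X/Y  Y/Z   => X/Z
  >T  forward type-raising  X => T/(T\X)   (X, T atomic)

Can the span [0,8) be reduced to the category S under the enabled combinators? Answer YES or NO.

NO

N (N\NP)\N NP\(N\NP) (PP/NP)\NP NP/(NP\N) (NP\N)/PP S PP\S
CKY chart[0,8] = {N/(N\PP), NP/(NP\PP), PP, PP/(NP\NP), PP/(PP\PP), S/(S\PP)}; S ∉ chart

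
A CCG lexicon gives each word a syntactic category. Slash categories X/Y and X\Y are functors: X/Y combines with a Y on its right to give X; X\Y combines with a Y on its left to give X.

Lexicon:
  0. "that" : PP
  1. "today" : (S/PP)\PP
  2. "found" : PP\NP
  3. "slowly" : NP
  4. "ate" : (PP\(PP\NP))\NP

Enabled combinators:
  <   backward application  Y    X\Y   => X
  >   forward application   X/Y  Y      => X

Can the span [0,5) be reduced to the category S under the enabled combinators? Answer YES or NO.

[0,5] S   >
  [0,2] S/PP   <
    [0,1] "that" : PP
    [1,2] "today" : (S/PP)\PP
  [2,5] PP   <
    [2,3] "found" : PP\NP
    [3,5] PP\(PP\NP)   <
      [3,4] "slowly" : NP
      [4,5] "ate" : (PP\(PP\NP))\NP

YES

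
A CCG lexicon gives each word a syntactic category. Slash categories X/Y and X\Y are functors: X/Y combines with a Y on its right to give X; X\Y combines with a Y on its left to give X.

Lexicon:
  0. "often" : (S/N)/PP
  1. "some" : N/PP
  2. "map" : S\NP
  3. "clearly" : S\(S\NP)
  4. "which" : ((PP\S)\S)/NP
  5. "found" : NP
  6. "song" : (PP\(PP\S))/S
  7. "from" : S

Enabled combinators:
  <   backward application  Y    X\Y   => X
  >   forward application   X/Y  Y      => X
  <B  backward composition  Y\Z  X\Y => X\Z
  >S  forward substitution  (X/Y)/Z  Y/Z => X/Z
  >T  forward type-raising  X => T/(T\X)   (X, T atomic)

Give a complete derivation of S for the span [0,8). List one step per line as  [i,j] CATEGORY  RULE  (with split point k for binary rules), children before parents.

[0,1] (S/N)/PP  lex  "often"
[1,2] N/PP  lex  "some"
[0,2] S/PP  >S  k=1
[2,3] S\NP  lex  "map"
[3,4] S\(S\NP)  lex  "clearly"
[2,4] S  <  k=3
[4,5] ((PP\S)\S)/NP  lex  "which"
[5,6] NP  lex  "found"
[4,6] (PP\S)\S  >  k=5
[2,6] PP\S  <  k=4
[6,7] (PP\(PP\S))/S  lex  "song"
[7,8] S  lex  "from"
[6,8] PP\(PP\S)  >  k=7
[2,8] PP  <  k=6
[0,8] S  >  k=2

[0,8] S   >
  [0,2] S/PP   >S
    [0,1] "often" : (S/N)/PP
    [1,2] "some" : N/PP
  [2,8] PP   <
    [2,6] PP\S   <
      [2,4] S   <
        [2,3] "map" : S\NP
        [3,4] "clearly" : S\(S\NP)
      [4,6] (PP\S)\S   >
        [4,5] "which" : ((PP\S)\S)/NP
        [5,6] "found" : NP
    [6,8] PP\(PP\S)   >
      [6,7] "song" : (PP\(PP\S))/S
      [7,8] "from" : S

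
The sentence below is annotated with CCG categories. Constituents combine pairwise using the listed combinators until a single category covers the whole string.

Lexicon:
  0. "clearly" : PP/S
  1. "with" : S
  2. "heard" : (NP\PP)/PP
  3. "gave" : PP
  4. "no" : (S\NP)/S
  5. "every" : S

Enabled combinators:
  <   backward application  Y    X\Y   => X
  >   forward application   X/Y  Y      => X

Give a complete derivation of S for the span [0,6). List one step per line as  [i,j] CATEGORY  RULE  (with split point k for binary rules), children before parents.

[0,6] S   <
  [0,4] NP   <
    [0,2] PP   >
      [0,1] "clearly" : PP/S
      [1,2] "with" : S
    [2,4] NP\PP   >
      [2,3] "heard" : (NP\PP)/PP
      [3,4] "gave" : PP
  [4,6] S\NP   >
    [4,5] "no" : (S\NP)/S
    [5,6] "every" : S

[0,1] PP/S  lex  "clearly"
[1,2] S  lex  "with"
[0,2] PP  >  k=1
[2,3] (NP\PP)/PP  lex  "heard"
[3,4] PP  lex  "gave"
[2,4] NP\PP  >  k=3
[0,4] NP  <  k=2
[4,5] (S\NP)/S  lex  "no"
[5,6] S  lex  "every"
[4,6] S\NP  >  k=5
[0,6] S  <  k=4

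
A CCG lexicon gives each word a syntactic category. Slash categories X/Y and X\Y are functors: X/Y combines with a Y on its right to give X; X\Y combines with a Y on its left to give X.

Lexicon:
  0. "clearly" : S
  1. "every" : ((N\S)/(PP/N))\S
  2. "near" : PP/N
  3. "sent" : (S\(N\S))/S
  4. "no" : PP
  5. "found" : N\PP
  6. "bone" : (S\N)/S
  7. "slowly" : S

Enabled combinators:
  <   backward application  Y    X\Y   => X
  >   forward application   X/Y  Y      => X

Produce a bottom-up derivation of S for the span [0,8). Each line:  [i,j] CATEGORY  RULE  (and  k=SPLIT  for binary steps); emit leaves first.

[0,1] S  lex  "clearly"
[1,2] ((N\S)/(PP/N))\S  lex  "every"
[0,2] (N\S)/(PP/N)  <  k=1
[2,3] PP/N  lex  "near"
[0,3] N\S  >  k=2
[3,4] (S\(N\S))/S  lex  "sent"
[4,5] PP  lex  "no"
[5,6] N\PP  lex  "found"
[4,6] N  <  k=5
[6,7] (S\N)/S  lex  "bone"
[7,8] S  lex  "slowly"
[6,8] S\N  >  k=7
[4,8] S  <  k=6
[3,8] S\(N\S)  >  k=4
[0,8] S  <  k=3

[0,8] S   <
  [0,3] N\S   >
    [0,2] (N\S)/(PP/N)   <
      [0,1] "clearly" : S
      [1,2] "every" : ((N\S)/(PP/N))\S
    [2,3] "near" : PP/N
  [3,8] S\(N\S)   >
    [3,4] "sent" : (S\(N\S))/S
    [4,8] S   <
      [4,6] N   <
        [4,5] "no" : PP
        [5,6] "found" : N\PP
      [6,8] S\N   >
        [6,7] "bone" : (S\N)/S
        [7,8] "slowly" : S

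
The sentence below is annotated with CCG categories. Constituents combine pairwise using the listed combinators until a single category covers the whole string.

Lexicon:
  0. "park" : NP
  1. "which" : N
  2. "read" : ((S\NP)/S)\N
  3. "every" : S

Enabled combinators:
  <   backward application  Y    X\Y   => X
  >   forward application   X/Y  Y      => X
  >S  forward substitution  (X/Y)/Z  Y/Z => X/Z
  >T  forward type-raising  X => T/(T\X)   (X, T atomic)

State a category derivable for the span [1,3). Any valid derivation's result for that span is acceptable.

(S\NP)/S

[0,4] S   <
  [0,1] "park" : NP
  [1,4] S\NP   >
    [1,3] (S\NP)/S   <
      [1,2] "which" : N
      [2,3] "read" : ((S\NP)/S)\N
    [3,4] "every" : S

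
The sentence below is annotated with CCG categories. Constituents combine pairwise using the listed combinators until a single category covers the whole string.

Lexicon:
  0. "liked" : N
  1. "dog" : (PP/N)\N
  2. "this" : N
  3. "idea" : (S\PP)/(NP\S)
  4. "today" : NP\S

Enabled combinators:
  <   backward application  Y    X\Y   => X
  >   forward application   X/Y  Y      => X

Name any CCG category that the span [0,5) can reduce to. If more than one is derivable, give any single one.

S

[0,5] S   <
  [0,3] PP   >
    [0,2] PP/N   <
      [0,1] "liked" : N
      [1,2] "dog" : (PP/N)\N
    [2,3] "this" : N
  [3,5] S\PP   >
    [3,4] "idea" : (S\PP)/(NP\S)
    [4,5] "today" : NP\S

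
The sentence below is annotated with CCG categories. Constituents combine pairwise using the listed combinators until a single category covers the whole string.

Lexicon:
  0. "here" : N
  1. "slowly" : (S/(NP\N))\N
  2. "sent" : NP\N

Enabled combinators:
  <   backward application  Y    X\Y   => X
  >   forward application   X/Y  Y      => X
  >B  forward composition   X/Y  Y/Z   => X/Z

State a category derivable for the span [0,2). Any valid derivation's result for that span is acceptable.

S/(NP\N)

[0,3] S   >
  [0,2] S/(NP\N)   <
    [0,1] "here" : N
    [1,2] "slowly" : (S/(NP\N))\N
  [2,3] "sent" : NP\N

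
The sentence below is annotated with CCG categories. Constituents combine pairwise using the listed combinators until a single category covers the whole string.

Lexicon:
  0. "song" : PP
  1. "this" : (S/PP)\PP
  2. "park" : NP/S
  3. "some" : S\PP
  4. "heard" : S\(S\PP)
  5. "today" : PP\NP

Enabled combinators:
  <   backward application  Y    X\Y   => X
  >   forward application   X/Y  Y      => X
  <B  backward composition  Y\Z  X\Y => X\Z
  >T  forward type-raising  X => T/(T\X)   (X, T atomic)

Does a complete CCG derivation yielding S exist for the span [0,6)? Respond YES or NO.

YES

[0,6] S   >
  [0,2] S/PP   <
    [0,1] "song" : PP
    [1,2] "this" : (S/PP)\PP
  [2,6] PP   <
    [2,5] NP   >
      [2,3] "park" : NP/S
      [3,5] S   <
        [3,4] "some" : S\PP
        [4,5] "heard" : S\(S\PP)
    [5,6] "today" : PP\NP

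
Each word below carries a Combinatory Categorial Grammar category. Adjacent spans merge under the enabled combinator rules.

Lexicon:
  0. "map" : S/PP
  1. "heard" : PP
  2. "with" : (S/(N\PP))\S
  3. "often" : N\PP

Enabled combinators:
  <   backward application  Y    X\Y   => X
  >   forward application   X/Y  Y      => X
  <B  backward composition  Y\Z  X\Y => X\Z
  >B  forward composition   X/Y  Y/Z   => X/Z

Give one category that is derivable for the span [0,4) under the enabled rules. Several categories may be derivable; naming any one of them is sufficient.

[0,4] S   >
  [0,3] S/(N\PP)   <
    [0,2] S   >
      [0,1] "map" : S/PP
      [1,2] "heard" : PP
    [2,3] "with" : (S/(N\PP))\S
  [3,4] "often" : N\PP

S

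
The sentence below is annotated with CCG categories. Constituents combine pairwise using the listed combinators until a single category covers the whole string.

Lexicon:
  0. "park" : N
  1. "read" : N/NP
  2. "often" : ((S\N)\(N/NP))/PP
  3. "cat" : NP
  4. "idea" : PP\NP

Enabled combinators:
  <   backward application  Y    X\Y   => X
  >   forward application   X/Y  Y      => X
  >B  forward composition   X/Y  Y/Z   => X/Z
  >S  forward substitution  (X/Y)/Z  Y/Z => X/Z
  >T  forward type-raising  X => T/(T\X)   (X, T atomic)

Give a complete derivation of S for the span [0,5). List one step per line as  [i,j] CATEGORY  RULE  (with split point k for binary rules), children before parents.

[0,5] S   >
  [0,1] S/(S\N)   >T
    [0,1] "park" : N
  [1,5] S\N   <
    [1,2] "read" : N/NP
    [2,5] (S\N)\(N/NP)   >
      [2,3] "often" : ((S\N)\(N/NP))/PP
      [3,5] PP   >
        [3,4] PP/(PP\NP)   >T
          [3,4] "cat" : NP
        [4,5] "idea" : PP\NP

[0,1] N  lex  "park"
[0,1] S/(S\N)  >T
[1,2] N/NP  lex  "read"
[2,3] ((S\N)\(N/NP))/PP  lex  "often"
[3,4] NP  lex  "cat"
[3,4] PP/(PP\NP)  >T
[4,5] PP\NP  lex  "idea"
[3,5] PP  >  k=4
[2,5] (S\N)\(N/NP)  >  k=3
[1,5] S\N  <  k=2
[0,5] S  >  k=1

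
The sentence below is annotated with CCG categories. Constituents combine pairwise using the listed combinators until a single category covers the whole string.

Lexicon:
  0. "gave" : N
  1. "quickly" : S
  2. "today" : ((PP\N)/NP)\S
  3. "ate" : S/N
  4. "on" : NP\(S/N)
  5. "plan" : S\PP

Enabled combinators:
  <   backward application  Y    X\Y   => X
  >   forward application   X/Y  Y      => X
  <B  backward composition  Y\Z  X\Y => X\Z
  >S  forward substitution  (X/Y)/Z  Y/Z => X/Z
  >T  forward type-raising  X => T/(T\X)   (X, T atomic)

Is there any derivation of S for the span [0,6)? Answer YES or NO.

[0,6] S   <
  [0,5] PP   <
    [0,1] "gave" : N
    [1,5] PP\N   >
      [1,3] (PP\N)/NP   <
        [1,2] "quickly" : S
        [2,3] "today" : ((PP\N)/NP)\S
      [3,5] NP   <
        [3,4] "ate" : S/N
        [4,5] "on" : NP\(S/N)
  [5,6] "plan" : S\PP

YES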